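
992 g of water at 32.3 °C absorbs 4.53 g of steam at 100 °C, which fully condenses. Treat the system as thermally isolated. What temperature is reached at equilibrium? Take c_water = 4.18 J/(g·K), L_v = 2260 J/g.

T_f ≈ 35.1 °C

Energy conservation, ΣQ = 0:
condense steam: −4.53·2260 = −10238; condensate cools 100→T: 4.53·4.18·(T − 100) = 18.94(T − 100); water warms: 992·4.18·(T − 32.3) = 4146.6(T − 32.3)
4165.5 T = 10238 + 1893.5 + 133934 = 146065
T ≈ 35.07 °C (< 100 °C, so full condensation is consistent).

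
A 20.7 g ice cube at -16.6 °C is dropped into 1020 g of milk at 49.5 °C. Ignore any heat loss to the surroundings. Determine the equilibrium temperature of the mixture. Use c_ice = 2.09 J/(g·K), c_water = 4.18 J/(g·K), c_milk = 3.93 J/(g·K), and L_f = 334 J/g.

Energy balance with sensible and latent terms:
ice -16.6→0 °C: 20.7·2.09·16.6 = 718.17; melt ice: 20.7·334 = 6913.8; meltwater 0→T: 20.7·4.18·T = 86.53 T; milk: 4008.6(T − 49.5)
4095.1 T = 198426 − 7632 = 190794
T ≈ 46.59 °C (positive, so assuming full melt was valid).

T_f ≈ 46.6 °C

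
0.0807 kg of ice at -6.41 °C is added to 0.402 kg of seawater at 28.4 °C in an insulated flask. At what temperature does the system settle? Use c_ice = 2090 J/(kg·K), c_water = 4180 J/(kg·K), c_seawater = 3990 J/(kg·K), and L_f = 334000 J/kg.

Net heat exchanged in the isolated system is zero:
warm ice to 0 °C: 0.0807×2090×(0 − (-6.41)) = 1081.1; fusion: m_ice L_f = 0.0807×334000 = 26954; warm the meltwater: 337.33 T; seawater cools: 0.402×3990×(T − 28.4) = 1604(T − 28.4)
1941.3 T = 45553 − 28035 = 17518
T ≈ 9.02 °C — above 0 °C, consistent with complete melting.

T_f ≈ 9.0 °C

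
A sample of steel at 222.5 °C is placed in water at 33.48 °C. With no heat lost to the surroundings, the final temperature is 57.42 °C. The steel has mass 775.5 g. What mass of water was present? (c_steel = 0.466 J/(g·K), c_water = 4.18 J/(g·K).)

m ≈ 596 g

Setting the total heat transfer to zero:
775.5×0.466×(57.42 − 222.5) + m×4.18×(57.42 − 33.48) = 0
100.07 m = 59657
m = 59657/100.07 ≈ 596.2 g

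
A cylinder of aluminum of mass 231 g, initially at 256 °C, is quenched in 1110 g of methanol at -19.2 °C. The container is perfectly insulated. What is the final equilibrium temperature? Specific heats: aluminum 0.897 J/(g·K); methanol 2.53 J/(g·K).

T_f ≈ -0.3 °C

Conservation of energy gives ΣQ = 0:
231*0.897*(T − 256) + 1110*2.53*(T − (-19.2)) = 0
207.21(T − 256) + 2808.3(T − (-19.2)) = 0
3015.5 T = -874.37
T ≈ -0.29 °C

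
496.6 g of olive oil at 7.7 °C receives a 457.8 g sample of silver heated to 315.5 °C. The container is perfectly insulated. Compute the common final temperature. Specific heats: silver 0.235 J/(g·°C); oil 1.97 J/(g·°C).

Heat gained plus heat lost sum to zero:
457.8·0.235·(T − 315.5) + 496.6·1.97·(T − 7.7) = 0
1085.9 T = 41475
T = 41475 / 1085.9 = 38.2 °C

T_f ≈ 38.2 °C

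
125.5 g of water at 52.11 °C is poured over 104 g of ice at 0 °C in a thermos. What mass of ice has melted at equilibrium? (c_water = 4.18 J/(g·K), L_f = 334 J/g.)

m_melted ≈ 81.8 g

Water can give up m c ΔT = 125.5·4.18·52.11 = 27336 J before reaching 0 °C.
Fully melting the ice requires m_ice L_f = 104·334 = 34736 J.
27336 J < 34736 J, so only part of the ice melts and the system sits at 0 °C.
Mass melted = 27336/334 ≈ 81.85 g.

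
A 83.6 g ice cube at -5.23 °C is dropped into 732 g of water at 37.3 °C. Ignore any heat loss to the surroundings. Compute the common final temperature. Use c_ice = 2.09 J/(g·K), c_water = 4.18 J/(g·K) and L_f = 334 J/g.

Sum of m c ΔT and latent-heat terms is zero:
warm ice to 0 °C: 83.6×2.09×(0 − (-5.23)) = 913.81; melt ice: 83.6×334 = 27922; meltwater 0→T: 83.6×4.18×T = 349.45 T; water cools: 732×4.18×(T − 37.3) = 3059.8(T − 37.3)
3409.2 T = 114129 − 28836 = 85293
T ≈ 25.02 °C (positive, so assuming full melt was valid).

T_f ≈ 25.0 °C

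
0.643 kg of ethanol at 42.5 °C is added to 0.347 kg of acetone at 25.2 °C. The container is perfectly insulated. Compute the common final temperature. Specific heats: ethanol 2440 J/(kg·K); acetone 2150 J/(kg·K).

T_f ≈ 36.9 °C

Taking heat into each body as positive, Σ m c ΔT = 0:
0.643*2440*(T − 42.5) + 0.347*2150*(T − 25.2) = 0
1568.9(T − 42.5) + 746.05(T − 25.2) = 0
2315 T = 85480
T = 85480 / 2315 = 36.9 °C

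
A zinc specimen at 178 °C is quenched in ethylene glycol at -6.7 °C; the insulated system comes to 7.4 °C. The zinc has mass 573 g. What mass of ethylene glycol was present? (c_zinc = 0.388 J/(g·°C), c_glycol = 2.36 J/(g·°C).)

m ≈ 1140 g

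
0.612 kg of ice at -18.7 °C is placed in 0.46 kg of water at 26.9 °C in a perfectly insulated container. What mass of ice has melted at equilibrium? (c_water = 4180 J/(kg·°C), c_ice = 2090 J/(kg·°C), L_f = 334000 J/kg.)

m_melted ≈ 0.0832 kg

Water can give up m c ΔT = 0.46×4180×26.9 = 51723 J before reaching 0 °C.
Of that, 0.612×2090×18.7 = 23919 J goes to bring the ice to 0 °C, leaving 27805 J.
To melt every bit of ice: 0.612×334000 = 204408 J.
Since 27805 < 204408 J, not all the ice melts; equilibrium is at 0 °C.
Mass melted = 27805/334000 ≈ 0.08325 kg.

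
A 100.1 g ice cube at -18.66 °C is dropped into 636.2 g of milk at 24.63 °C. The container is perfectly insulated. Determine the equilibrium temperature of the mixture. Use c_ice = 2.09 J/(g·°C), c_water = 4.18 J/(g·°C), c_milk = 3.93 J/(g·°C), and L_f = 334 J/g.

Sum of m c ΔT and latent-heat terms is zero:
ice -18.66→0 °C: 100.1·2.09·18.66 = 3903.8
  melt ice: 100.1·334 = 33433
  warm the meltwater: 418.42 T
  milk cools: 636.2·3.93·(T − 24.63) = 2500.3(T − 24.63)
2918.7 T = 61582 − 37337 = 24244
T ≈ 8.31 °C (positive, so assuming full melt was valid).

T_f ≈ 8.3 °C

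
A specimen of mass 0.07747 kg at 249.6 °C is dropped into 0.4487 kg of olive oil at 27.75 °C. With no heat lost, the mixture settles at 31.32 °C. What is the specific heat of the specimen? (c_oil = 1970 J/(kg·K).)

c ≈ 187 J/(kg·K)

Heat lost by the specimen = heat gained by the oil:
0.07747×c×(249.6 − 31.32) = 0.4487×1970×(31.32 − 27.75)
16.91 c = 3155.7  ⇒  c ≈ 186.6 J/(kg·K)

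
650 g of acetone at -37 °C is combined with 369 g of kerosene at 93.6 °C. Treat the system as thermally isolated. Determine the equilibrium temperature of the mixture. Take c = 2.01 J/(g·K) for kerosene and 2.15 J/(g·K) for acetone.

T_f ≈ 8.3 °C

Taking heat into each body as positive, Σ m c ΔT = 0:
369*2.01*(T − 93.6) + 650*2.15*(T − (-37)) = 0
741.69(T − 93.6) + 1397.5(T − (-37)) = 0
(741.69 + 1397.5) T = 741.69*93.6 + 1397.5*(-37)
T = 17715 / 2139.2 = 8.28 °C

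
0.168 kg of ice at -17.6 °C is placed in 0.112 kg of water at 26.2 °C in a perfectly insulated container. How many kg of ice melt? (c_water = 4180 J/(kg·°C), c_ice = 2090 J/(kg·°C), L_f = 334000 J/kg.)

Cooling the water to 0 °C releases 0.112×4180×26.2 = 12266 J.
Of that, 0.168×2090×17.6 = 6179.7 J goes to bring the ice to 0 °C, leaving 6086.1 J.
To melt every bit of ice: 0.168×334000 = 56112 J.
Since 6086.1 < 56112 J, not all the ice melts; equilibrium is at 0 °C.
Mass melted = 6086.1/334000 ≈ 0.01822 kg.

m_melted ≈ 0.0182 kg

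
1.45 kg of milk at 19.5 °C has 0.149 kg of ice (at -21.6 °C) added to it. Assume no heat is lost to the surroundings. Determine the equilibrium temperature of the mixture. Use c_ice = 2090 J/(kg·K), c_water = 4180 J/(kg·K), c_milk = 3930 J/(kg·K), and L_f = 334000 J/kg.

T_f ≈ 8.6 °C

Let T be the final temperature. ΣQ_i = 0:
ice -21.6→0 °C: 0.149×2090×21.6 = 6726.5
  latent heat to melt: 0.149×334000 = 49766
  meltwater 0→T: 0.149×4180×T = 622.82 T
  milk: 5698.5(T − 19.5)
6321.3 T = 111121 − 56492 = 54628
T ≈ 8.64 °C — above 0 °C, consistent with complete melting.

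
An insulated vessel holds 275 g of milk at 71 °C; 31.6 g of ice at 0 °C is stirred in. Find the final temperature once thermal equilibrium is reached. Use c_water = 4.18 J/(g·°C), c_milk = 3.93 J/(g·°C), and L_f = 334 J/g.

T_f ≈ 54.6 °C

Let T be the final temperature. ΣQ_i = 0:
melt ice: 31.6·334 = 10554; warm the meltwater: 132.09 T; milk cools: 275·3.93·(T − 71) = 1080.8(T − 71)
1212.8 T = 76733 − 10554 = 66179
T ≈ 54.57 °C (positive, so assuming full melt was valid).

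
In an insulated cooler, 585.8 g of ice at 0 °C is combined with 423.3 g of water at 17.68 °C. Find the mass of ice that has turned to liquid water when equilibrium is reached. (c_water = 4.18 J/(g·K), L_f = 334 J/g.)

Heat available from the water dropping to 0 °C: 423.3·4.18·17.68 = 31283 J.
Fully melting the ice requires m_ice L_f = 585.8·334 = 195657 J.
31283 J < 195657 J, so only part of the ice melts and the system sits at 0 °C.
Mass melted = 31283/334 ≈ 93.66 g.

m_melted ≈ 93.7 g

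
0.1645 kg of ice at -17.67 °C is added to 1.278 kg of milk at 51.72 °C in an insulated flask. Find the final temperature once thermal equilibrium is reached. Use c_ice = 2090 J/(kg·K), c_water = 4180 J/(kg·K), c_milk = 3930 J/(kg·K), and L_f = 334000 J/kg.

T_f ≈ 34.8 °C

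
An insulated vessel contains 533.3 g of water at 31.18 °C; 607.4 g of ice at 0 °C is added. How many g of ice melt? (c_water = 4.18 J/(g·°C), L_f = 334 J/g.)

Heat available from the water dropping to 0 °C: 533.3×4.18×31.18 = 69506 J.
Melting all 607.4 g of ice would need 607.4×334 = 202872 J.
That's not enough to melt it all — equilibrium is at 0 °C with ice remaining.
Mass melted = 69506/334 ≈ 208.1 g.

m_melted ≈ 208 g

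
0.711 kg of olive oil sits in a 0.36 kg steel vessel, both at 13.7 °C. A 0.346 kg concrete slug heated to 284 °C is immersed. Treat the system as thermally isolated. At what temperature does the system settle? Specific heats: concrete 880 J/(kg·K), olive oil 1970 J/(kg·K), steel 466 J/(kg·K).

T_f ≈ 57.6 °C

T_f = Σ m_i c_i T_i / Σ m_i c_i:
T_f = (304.48*284 + 1400.7*13.7 + 167.76*13.7) / (304.48 + 1400.7 + 167.76)
    = 107960 / 1872.9 ≈ 57.64 °C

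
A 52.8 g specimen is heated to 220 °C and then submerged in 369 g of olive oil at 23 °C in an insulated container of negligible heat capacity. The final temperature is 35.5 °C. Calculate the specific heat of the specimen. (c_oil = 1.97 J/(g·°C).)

Heat lost by the specimen = heat gained by the oil:
52.8·c·(220 − 35.5) = 369·1.97·(35.5 − 23)
9741.6 c = 9086.6  ⇒  c ≈ 0.9328 J/(g·°C)

c ≈ 0.933 J/(g·°C)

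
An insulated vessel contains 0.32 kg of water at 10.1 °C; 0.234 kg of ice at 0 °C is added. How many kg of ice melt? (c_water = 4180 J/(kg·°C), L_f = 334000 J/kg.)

m_melted ≈ 0.0404 kg

Heat available from the water dropping to 0 °C: 0.32×4180×10.1 = 13510 J.
Melting all 0.234 kg of ice would need 0.234×334000 = 78156 J.
That's not enough to melt it all — equilibrium is at 0 °C with ice remaining.
m_melted×334000 = 13510  ⇒  m_melted ≈ 0.04045 kg.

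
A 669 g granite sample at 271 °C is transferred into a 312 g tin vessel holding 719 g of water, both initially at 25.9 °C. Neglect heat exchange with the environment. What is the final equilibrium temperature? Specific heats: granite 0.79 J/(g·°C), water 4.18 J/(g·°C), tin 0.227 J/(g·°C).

T_f ≈ 61.8 °C

Energy conservation, ΣQ = 0:
669×0.79×(T − 271) + 719×4.18×(T − 25.9) + 312×0.227×(T − 25.9) = 0
528.51(T − 271) + 3005.4(T − 25.9) + 70.82(T − 25.9) = 0
3604.8 T = 222901
T = 222901 / 3604.8 = 61.8 °C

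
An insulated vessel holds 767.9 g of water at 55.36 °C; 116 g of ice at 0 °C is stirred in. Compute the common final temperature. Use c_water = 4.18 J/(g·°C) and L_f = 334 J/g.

T_f ≈ 37.6 °C

Energy conservation, ΣQ = 0:
latent heat to melt: 116·334 = 38744; warm the meltwater: 484.88 T; water cools: 767.9·4.18·(T − 55.36) = 3209.8(T − 55.36)
3694.7 T = 177696 − 38744 = 138952
T ≈ 37.61 °C. Since T > 0 °C, the all-ice-melts assumption holds.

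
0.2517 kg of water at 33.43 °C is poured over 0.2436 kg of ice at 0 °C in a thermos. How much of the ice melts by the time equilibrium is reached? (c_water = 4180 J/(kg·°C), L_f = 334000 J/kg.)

m_melted ≈ 0.105 kg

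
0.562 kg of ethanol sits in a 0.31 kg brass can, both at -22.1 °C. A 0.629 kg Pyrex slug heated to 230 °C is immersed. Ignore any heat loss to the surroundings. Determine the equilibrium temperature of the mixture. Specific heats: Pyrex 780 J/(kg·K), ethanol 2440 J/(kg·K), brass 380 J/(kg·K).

T_f ≈ 40.4 °C

Heat gained plus heat lost sum to zero:
0.629*780*(T − 230) + 0.562*2440*(T − (-22.1)) + 0.31*380*(T − (-22.1)) = 0
490.62(T − 230) + 1371.3(T − (-22.1)) + 117.8(T − (-22.1)) = 0
1979.7 T = 79934
T = 79934/1979.7 ≈ 40.38 °C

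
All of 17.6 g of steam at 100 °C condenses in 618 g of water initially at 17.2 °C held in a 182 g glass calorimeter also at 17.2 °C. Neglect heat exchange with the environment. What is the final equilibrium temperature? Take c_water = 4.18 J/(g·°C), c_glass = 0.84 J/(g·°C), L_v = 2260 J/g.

Let T be the final temperature. ΣQ_i = 0:
condense steam: −17.6·2260 = −39776; condensate cools 100→T: 17.6·4.18·(T − 100) = 73.57(T − 100); water warms: 618·4.18·(T − 17.2) = 2583.2(T − 17.2); cup: 152.88(T − 17.2)
2809.7 T = 39776 + 7356.8 + 47061 = 94194
T ≈ 33.52 °C — below 100 °C, confirming all the steam condensed.

T_f ≈ 33.5 °C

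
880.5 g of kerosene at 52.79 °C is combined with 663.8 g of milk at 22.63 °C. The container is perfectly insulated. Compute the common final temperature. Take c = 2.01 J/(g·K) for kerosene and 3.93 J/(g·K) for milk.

T_f ≈ 34.8 °C

T_f = Σ m_i c_i T_i / Σ m_i c_i:
T_f = (1769.8×52.79 + 2608.7×22.63) / (1769.8 + 2608.7)
    = 152464 / 4378.5 ≈ 34.82 °C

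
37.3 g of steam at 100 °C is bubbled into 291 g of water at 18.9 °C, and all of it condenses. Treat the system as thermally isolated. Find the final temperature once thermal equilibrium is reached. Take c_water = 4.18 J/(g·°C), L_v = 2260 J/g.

T_f ≈ 89.5 °C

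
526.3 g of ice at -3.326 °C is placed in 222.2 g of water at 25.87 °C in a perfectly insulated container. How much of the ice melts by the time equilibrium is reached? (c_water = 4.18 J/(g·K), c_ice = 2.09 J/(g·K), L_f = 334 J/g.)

Cooling the water to 0 °C releases 222.2×4.18×25.87 = 24028 J.
Of that, 526.3×2.09×3.326 = 3658.5 J goes to bring the ice to 0 °C, leaving 20369 J.
Fully melting the ice requires m_ice L_f = 526.3×334 = 175784 J.
That's not enough to melt it all — equilibrium is at 0 °C with ice remaining.
m_melted×334 = 20369  ⇒  m_melted ≈ 60.99 g.

m_melted ≈ 61 g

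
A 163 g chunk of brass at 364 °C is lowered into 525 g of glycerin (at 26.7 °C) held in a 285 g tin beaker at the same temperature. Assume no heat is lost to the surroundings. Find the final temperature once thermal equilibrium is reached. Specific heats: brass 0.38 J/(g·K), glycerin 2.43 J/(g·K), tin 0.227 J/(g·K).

T_f = Σ m_i c_i T_i / Σ m_i c_i:
T_f = (61.94·364 + 1275.8·26.7 + 64.7·26.7) / (61.94 + 1275.8 + 64.7)
    = 58336 / 1402.4 ≈ 41.60 °C

T_f ≈ 41.6 °C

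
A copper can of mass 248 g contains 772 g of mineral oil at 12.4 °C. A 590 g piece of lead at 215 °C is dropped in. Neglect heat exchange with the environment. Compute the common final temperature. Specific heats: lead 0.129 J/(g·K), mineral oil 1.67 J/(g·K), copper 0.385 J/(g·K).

T_f ≈ 23.0 °C

Taking heat into each body as positive, Σ m c ΔT = 0:
590*0.129*(T − 215) + 772*1.67*(T − 12.4) + 248*0.385*(T − 12.4) = 0
1460.8 T = 33534
T = 33534/1460.8 ≈ 22.96 °C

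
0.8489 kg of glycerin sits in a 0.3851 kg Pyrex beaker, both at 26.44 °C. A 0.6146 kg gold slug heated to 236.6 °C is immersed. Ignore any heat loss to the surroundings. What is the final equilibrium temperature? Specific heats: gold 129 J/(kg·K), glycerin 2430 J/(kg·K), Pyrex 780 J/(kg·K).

T_f = Σ m_i c_i T_i / Σ m_i c_i:
T_f = (79.28×236.6 + 2062.8×26.44 + 300.38×26.44) / (79.28 + 2062.8 + 300.38)
    = 81242 / 2442.5 ≈ 33.26 °C

T_f ≈ 33.3 °C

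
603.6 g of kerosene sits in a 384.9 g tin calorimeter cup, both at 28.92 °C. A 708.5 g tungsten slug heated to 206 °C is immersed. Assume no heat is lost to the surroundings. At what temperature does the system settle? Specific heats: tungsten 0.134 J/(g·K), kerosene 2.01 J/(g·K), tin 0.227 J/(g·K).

Let T be the final temperature. ΣQ_i = 0:
708.5*0.134*(T − 206) + 603.6*2.01*(T − 28.92) + 384.9*0.227*(T − 28.92) = 0
94.94(T − 206) + 1213.2(T − 28.92) + 87.37(T − 28.92) = 0
(94.94 + 1213.2 + 87.37) T = 94.94*206 + 1213.2*28.92 + 87.37*28.92
T = 57171/1395.5 ≈ 40.97 °C

T_f ≈ 41.0 °C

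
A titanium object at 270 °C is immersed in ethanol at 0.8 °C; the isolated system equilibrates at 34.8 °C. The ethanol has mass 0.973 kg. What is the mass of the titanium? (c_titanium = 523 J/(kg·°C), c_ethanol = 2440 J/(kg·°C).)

m ≈ 0.656 kg

Heat lost by the titanium = heat gained by the ethanol:
m×523×(270 − 34.8) = 0.973×2440×(34.8 − 0.8)
123010 m = 80720  ⇒  m ≈ 0.6562 kg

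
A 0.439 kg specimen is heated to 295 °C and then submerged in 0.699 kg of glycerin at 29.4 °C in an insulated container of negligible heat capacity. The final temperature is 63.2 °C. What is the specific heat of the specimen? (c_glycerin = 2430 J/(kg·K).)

c ≈ 564 J/(kg·K)

m_s c (T_s − T_f) = m_glycerin c_glycerin (T_f − T_0):
0.439×c×(295 − 63.2) = 0.699×2430×(63.2 − 29.4)
101.76 c = 57412  ⇒  c ≈ 564.2 J/(kg·K)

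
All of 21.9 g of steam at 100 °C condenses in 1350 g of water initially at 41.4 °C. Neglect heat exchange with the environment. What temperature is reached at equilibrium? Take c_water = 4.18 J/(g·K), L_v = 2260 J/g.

T_f ≈ 51.0 °C

Setting the total heat transfer to zero:
latent heat released on condensation: 21.9·2260 = 49494
  condensed water 100 °C→T: 91.54(T − 100)
  original water: 5643(T − 41.4)
5734.5 T = 49494 + 9154.2 + 233620 = 292268
T ≈ 50.97 °C (< 100 °C, so full condensation is consistent).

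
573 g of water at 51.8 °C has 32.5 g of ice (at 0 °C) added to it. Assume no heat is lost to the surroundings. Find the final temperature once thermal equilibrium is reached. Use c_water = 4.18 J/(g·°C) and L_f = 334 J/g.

T_f ≈ 44.7 °C

Let T be the final temperature. ΣQ_i = 0:
fusion: m_ice L_f = 32.5×334 = 10855; meltwater 0→T: 32.5×4.18×T = 135.85 T; water cools: 573×4.18×(T − 51.8) = 2395.1(T − 51.8)
2531 T = 124068 − 10855 = 113213
T ≈ 44.73 °C. Since T > 0 °C, the all-ice-melts assumption holds.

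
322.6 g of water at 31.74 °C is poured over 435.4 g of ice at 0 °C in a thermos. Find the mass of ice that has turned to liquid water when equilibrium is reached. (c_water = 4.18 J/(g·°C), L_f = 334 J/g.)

Heat available from the water dropping to 0 °C: 322.6×4.18×31.74 = 42800 J.
Melting all 435.4 g of ice would need 435.4×334 = 145424 J.
Since 42800 < 145424 J, not all the ice melts; equilibrium is at 0 °C.
m_melt = 42800 / L_f = 128.1 g.

m_melted ≈ 128 g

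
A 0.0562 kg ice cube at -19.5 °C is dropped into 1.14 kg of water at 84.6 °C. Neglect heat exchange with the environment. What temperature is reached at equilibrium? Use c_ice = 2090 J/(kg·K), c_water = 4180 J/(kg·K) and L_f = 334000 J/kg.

T_f ≈ 76.4 °C

Heat gained plus heat lost sum to zero:
ice -19.5→0 °C: 0.0562·2090·19.5 = 2290.4; fusion: m_ice L_f = 0.0562·334000 = 18771; warm the meltwater: 234.92 T; water cools: 1.14·4180·(T − 84.6) = 4765.2(T − 84.6)
5000.1 T = 403136 − 21061 = 382075
T ≈ 76.41 °C. Since T > 0 °C, the all-ice-melts assumption holds.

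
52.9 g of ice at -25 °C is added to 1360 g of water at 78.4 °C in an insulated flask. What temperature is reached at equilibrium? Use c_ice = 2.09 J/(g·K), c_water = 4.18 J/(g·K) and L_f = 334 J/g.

Energy conservation, ΣQ = 0:
ice -25→0 °C: 52.9×2.09×25 = 2764
  melt ice: 52.9×334 = 17669
  meltwater 0→T: 52.9×4.18×T = 221.12 T
  water cools: 1360×4.18×(T − 78.4) = 5684.8(T − 78.4)
5905.9 T = 445688 − 20433 = 425256
T ≈ 72.00 °C. Since T > 0 °C, the all-ice-melts assumption holds.

T_f ≈ 72.0 °C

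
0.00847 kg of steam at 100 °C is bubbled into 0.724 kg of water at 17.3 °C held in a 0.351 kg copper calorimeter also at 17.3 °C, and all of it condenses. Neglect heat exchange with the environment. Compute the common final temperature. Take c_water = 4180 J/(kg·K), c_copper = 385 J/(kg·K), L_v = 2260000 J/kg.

T_f ≈ 24.2 °C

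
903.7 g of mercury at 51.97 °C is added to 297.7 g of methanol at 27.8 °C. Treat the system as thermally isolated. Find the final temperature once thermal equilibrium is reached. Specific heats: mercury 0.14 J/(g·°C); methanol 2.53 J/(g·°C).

Energy conservation, ΣQ = 0:
903.7*0.14*(T − 51.97) + 297.7*2.53*(T − 27.8) = 0
126.52(T − 51.97) + 753.18(T − 27.8) = 0
(126.52 + 753.18) T = 126.52*51.97 + 753.18*27.8
T = 27514/879.7 ≈ 31.28 °C

T_f ≈ 31.3 °C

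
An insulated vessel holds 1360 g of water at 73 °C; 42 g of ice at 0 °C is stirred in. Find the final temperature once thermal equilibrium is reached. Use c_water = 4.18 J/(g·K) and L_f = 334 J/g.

T_f ≈ 68.4 °C

Conservation of energy gives ΣQ = 0:
melt ice: 42×334 = 14028; warm the meltwater: 175.56 T; water cools: 1360×4.18×(T − 73) = 5684.8(T − 73)
5860.4 T = 414990 − 14028 = 400962
T ≈ 68.42 °C. Since T > 0 °C, the all-ice-melts assumption holds.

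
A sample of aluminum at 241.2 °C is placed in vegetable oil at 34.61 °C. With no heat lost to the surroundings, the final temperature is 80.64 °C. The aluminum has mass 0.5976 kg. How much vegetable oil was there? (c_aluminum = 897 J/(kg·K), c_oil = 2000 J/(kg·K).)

m ≈ 0.935 kg

Net heat exchanged in the isolated system is zero:
0.5976×897×(80.64 − 241.2) + m×2000×(80.64 − 34.61) = 0
92060 m = 86068
m = 86068/92060 ≈ 0.9349 kg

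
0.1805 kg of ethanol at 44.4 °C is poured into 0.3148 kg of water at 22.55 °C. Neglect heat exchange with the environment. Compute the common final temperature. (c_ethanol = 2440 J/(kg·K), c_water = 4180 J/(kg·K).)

T_f ≈ 28.0 °C

With ΣQ=0 the equilibrium temperature is the m·c-weighted mean:
T_f = (440.42·44.4 + 1315.9·22.55) / (440.42 + 1315.9)
    = 49227 / 1756.3 ≈ 28.03 °C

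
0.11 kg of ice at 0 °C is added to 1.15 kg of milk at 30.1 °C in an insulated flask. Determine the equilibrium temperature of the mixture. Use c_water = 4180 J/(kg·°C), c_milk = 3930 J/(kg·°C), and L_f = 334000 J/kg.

T_f ≈ 19.9 °C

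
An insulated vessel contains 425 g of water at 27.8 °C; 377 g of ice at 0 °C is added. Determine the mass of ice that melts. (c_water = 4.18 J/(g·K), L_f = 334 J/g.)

m_melted ≈ 148 g

Cooling the water to 0 °C releases 425×4.18×27.8 = 49387 J.
Melting all 377 g of ice would need 377×334 = 125918 J.
That's not enough to melt it all — equilibrium is at 0 °C with ice remaining.
m_melted×334 = 49387  ⇒  m_melted ≈ 147.9 g.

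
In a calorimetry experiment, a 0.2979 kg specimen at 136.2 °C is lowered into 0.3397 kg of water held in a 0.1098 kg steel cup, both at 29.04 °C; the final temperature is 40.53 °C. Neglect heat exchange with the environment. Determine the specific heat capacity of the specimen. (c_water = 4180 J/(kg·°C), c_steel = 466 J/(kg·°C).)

Setting the total heat transfer to zero:
0.2979·c·(40.53 − 136.2) + 0.3397·4180·(40.53 − 29.04) + 0.1098·466·(40.53 − 29.04) = 0
-28.5 c = -16903
c = -16903/-28.5 ≈ 593.1 J/(kg·°C)

c ≈ 593 J/(kg·°C)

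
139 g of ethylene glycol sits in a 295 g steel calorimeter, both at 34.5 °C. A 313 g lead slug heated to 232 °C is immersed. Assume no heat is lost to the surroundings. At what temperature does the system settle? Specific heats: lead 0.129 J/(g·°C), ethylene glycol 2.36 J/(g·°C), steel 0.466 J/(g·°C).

With ΣQ=0 the equilibrium temperature is the m·c-weighted mean:
T_f = (40.38×232 + 328.04×34.5 + 137.47×34.5) / (40.38 + 328.04 + 137.47)
    = 25428 / 505.89 ≈ 50.26 °C

T_f ≈ 50.3 °C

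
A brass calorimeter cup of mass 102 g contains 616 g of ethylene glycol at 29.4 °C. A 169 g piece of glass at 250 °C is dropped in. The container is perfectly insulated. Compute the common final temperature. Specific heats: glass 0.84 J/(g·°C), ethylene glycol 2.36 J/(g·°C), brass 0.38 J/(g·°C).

T_f ≈ 48.6 °C

Net heat exchanged in the isolated system is zero:
169·0.84·(T − 250) + 616·2.36·(T − 29.4) + 102·0.38·(T − 29.4) = 0
141.96(T − 250) + 1453.8(T − 29.4) + 38.76(T − 29.4) = 0
1634.5 T = 79370
T ≈ 48.56 °C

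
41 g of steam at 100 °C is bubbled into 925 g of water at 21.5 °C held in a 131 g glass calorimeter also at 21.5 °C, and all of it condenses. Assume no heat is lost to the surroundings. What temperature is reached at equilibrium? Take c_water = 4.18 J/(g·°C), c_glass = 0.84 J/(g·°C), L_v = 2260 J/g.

Setting the total heat transfer to zero:
latent heat released on condensation: 41×2260 = 92660
  condensate cools 100→T: 41×4.18×(T − 100) = 171.38(T − 100)
  original water: 3866.5(T − 21.5)
  cup: 110.04(T − 21.5)
4147.9 T = 92660 + 17138 + 85496 = 195294
T ≈ 47.08 °C (< 100 °C, so full condensation is consistent).

T_f ≈ 47.1 °C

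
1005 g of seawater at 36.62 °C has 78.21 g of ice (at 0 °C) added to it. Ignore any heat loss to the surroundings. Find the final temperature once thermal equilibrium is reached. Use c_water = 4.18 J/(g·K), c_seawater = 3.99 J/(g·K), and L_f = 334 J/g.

T_f ≈ 27.8 °C

Net heat exchanged in the isolated system is zero:
fusion: m_ice L_f = 78.21×334 = 26122
  warm the meltwater: 326.92 T
  seawater cools: 1005×3.99×(T − 36.62) = 4010(T − 36.62)
4336.9 T = 146844 − 26122 = 120722
T ≈ 27.84 °C — above 0 °C, consistent with complete melting.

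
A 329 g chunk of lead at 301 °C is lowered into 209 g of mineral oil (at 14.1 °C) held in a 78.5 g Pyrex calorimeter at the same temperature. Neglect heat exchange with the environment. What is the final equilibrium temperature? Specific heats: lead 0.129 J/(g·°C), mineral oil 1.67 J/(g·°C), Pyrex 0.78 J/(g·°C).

T_f ≈ 41.0 °C

Energy conservation, ΣQ = 0:
329*0.129*(T − 301) + 209*1.67*(T − 14.1) + 78.5*0.78*(T − 14.1) = 0
(42.44 + 349.03 + 61.23) T = 42.44*301 + 349.03*14.1 + 61.23*14.1
T = 18559/452.7 ≈ 41.00 °C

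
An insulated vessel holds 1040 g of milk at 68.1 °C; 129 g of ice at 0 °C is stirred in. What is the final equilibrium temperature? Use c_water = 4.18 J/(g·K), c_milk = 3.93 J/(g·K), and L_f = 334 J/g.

T_f ≈ 50.8 °C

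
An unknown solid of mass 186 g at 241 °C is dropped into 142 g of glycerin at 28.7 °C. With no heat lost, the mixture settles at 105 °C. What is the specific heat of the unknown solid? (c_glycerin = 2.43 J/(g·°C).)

Setting the total heat transfer to zero:
186×c×(105 − 241) + 142×2.43×(105 − 28.7) = 0
-25296 c = -26328
c = -26328/-25296 ≈ 1.041 J/(g·°C)

c ≈ 1.04 J/(g·°C)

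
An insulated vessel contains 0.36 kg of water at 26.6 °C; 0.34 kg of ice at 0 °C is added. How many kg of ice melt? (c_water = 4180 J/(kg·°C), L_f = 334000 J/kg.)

Cooling the water to 0 °C releases 0.36×4180×26.6 = 40028 J.
Fully melting the ice requires m_ice L_f = 0.34×334000 = 113560 J.
That's not enough to melt it all — equilibrium is at 0 °C with ice remaining.
m_melt = 40028 / L_f = 0.1198 kg.

m_melted ≈ 0.12 kg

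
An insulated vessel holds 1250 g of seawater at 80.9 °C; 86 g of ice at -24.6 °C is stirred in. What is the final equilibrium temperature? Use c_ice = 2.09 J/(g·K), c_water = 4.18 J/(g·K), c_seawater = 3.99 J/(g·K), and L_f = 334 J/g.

Taking heat into each body as positive, Σ m c ΔT = 0:
warm ice to 0 °C: 86·2.09·(0 − (-24.6)) = 4421.6
  latent heat to melt: 86·334 = 28724
  meltwater 0→T: 86·4.18·T = 359.48 T
  seawater: 4987.5(T − 80.9)
5347 T = 403489 − 33146 = 370343
T ≈ 69.26 °C — above 0 °C, consistent with complete melting.

T_f ≈ 69.3 °C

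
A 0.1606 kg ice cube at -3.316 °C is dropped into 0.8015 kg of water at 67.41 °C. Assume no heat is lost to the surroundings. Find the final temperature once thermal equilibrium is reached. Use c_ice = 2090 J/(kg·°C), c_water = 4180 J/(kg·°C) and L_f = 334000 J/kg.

T_f ≈ 42.5 °C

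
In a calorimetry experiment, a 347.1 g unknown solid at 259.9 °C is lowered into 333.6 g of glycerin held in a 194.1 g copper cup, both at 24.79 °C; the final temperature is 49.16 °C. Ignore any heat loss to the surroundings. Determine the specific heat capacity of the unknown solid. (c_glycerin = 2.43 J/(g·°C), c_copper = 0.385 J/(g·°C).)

Setting the total heat transfer to zero:
347.1×c×(49.16 − 259.9) + 333.6×2.43×(49.16 − 24.79) + 194.1×0.385×(49.16 − 24.79) = 0
-73148 c = -21577
c = -21577/-73148 ≈ 0.295 J/(g·°C)

c ≈ 0.295 J/(g·°C)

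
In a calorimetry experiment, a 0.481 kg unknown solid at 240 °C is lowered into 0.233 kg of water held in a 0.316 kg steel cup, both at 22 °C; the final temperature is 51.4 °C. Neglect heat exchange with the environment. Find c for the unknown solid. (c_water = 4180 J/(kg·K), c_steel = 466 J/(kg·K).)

c ≈ 363 J/(kg·K)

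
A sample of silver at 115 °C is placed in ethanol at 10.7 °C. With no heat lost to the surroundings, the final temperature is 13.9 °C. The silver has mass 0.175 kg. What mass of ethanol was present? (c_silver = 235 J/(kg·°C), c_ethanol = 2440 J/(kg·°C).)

m ≈ 0.532 kg

Heat lost by the silver = heat gained by the ethanol:
0.175·235·(115 − 13.9) = m·2440·(13.9 − 10.7)
7808 m = 4157.7  ⇒  m ≈ 0.5325 kg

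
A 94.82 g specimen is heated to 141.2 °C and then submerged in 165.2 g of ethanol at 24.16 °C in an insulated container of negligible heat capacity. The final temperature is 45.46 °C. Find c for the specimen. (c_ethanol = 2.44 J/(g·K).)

c ≈ 0.946 J/(g·K)

Taking heat into each body as positive, Σ m c ΔT = 0:
94.82×c×(45.46 − 141.2) + 165.2×2.44×(45.46 − 24.16) = 0
-9078.1 c = -8585.8
c = -8585.8/-9078.1 ≈ 0.9458 J/(g·K)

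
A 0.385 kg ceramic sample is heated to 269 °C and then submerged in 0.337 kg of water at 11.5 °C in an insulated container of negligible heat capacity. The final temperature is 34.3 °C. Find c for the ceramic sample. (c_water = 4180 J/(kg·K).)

c ≈ 355 J/(kg·K)

Setting the total heat transfer to zero:
0.385·c·(34.3 − 269) + 0.337·4180·(34.3 − 11.5) = 0
-90.36 c = -32117
c = -32117/-90.36 ≈ 355.4 J/(kg·K)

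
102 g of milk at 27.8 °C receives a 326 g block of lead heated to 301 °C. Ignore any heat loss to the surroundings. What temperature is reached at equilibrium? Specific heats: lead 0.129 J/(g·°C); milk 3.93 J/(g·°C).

Heat gained plus heat lost sum to zero:
326×0.129×(T − 301) + 102×3.93×(T − 27.8) = 0
42.05(T − 301) + 400.86(T − 27.8) = 0
442.91 T = 23802
T ≈ 53.74 °C

T_f ≈ 53.7 °C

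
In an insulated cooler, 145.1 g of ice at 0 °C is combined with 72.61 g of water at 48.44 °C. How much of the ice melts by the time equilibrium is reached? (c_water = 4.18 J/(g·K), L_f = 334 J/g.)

m_melted ≈ 44 g

Heat available from the water dropping to 0 °C: 72.61×4.18×48.44 = 14702 J.
Melting all 145.1 g of ice would need 145.1×334 = 48463 J.
That's not enough to melt it all — equilibrium is at 0 °C with ice remaining.
m_melt = 14702 / L_f = 44.02 g.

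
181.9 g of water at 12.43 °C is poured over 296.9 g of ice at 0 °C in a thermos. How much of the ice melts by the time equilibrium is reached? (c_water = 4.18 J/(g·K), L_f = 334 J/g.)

m_melted ≈ 28.3 g

Heat available from the water dropping to 0 °C: 181.9·4.18·12.43 = 9451.1 J.
Melting all 296.9 g of ice would need 296.9·334 = 99165 J.
That's not enough to melt it all — equilibrium is at 0 °C with ice remaining.
Mass melted = 9451.1/334 ≈ 28.3 g.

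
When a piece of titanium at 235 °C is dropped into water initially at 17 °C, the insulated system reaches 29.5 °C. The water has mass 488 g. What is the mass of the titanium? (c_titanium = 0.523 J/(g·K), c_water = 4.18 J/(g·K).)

m ≈ 237 g

Let T be the final temperature. ΣQ_i = 0:
m×0.523×(29.5 − 235) + 488×4.18×(29.5 − 17) = 0
-107.48 m = -25498
m = -25498/-107.48 ≈ 237.2 g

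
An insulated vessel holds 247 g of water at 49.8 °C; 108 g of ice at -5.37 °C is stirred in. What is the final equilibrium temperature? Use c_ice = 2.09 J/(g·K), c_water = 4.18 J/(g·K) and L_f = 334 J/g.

T_f ≈ 9.5 °C

Setting the total heat transfer to zero:
warm ice to 0 °C: 108×2.09×(0 − (-5.37)) = 1212.1
  melt ice: 108×334 = 36072
  warm the meltwater: 451.44 T
  water cools: 247×4.18×(T − 49.8) = 1032.5(T − 49.8)
1483.9 T = 51417 − 37284 = 14132
T ≈ 9.52 °C. Since T > 0 °C, the all-ice-melts assumption holds.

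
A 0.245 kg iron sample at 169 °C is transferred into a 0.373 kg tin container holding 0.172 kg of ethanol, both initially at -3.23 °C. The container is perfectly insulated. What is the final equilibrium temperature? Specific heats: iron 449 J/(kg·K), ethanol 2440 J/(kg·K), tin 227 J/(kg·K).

With ΣQ=0 the equilibrium temperature is the m·c-weighted mean:
T_f = (110×169 + 419.68×(-3.23) + 84.67×(-3.23)) / (110 + 419.68 + 84.67)
    = 16962 / 614.36 ≈ 27.61 °C

T_f ≈ 27.6 °C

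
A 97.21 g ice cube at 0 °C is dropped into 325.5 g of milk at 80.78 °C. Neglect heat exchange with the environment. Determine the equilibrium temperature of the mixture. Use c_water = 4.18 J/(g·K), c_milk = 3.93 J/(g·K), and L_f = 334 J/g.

Let T be the final temperature. ΣQ_i = 0:
melt ice: 97.21·334 = 32468; warm the meltwater: 406.34 T; milk cools: 325.5·3.93·(T − 80.78) = 1279.2(T − 80.78)
1685.6 T = 103335 − 32468 = 70867
T ≈ 42.04 °C — above 0 °C, consistent with complete melting.

T_f ≈ 42.0 °C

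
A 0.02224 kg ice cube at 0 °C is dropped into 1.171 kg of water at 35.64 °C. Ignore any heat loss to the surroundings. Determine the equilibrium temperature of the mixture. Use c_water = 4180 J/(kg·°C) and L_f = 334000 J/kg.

T_f ≈ 33.5 °C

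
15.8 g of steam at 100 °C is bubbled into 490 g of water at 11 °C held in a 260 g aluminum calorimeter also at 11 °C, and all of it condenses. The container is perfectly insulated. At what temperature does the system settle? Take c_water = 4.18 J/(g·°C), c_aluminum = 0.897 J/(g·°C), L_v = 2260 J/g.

Setting the total heat transfer to zero:
steam→water at 100 °C releases m L_v = 15.8×2260 = 35708; condensed water 100 °C→T: 66.04(T − 100); original water: 2048.2(T − 11); aluminum cup: 260×0.897×(T − 11) = 233.22(T − 11)
2347.5 T = 35708 + 6604.4 + 25096 = 67408
T ≈ 28.72 °C, under the boiling point, so the assumption holds.

T_f ≈ 28.7 °C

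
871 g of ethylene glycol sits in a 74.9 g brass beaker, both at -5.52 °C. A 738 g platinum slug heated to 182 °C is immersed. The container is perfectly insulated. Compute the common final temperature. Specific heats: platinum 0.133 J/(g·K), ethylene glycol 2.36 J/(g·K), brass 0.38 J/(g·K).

Conservation of energy gives ΣQ = 0:
738·0.133·(T − 182) + 871·2.36·(T − (-5.52)) + 74.9·0.38·(T − (-5.52)) = 0
2182.2 T = 6360.2
T ≈ 2.91 °C

T_f ≈ 2.9 °C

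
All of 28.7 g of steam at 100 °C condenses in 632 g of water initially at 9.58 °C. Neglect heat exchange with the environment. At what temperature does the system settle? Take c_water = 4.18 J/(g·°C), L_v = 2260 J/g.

T_f ≈ 37.0 °C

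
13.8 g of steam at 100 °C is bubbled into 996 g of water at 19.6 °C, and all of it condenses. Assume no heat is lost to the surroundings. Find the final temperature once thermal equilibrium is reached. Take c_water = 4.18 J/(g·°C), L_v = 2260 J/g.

Let T be the final temperature. ΣQ_i = 0:
steam→water at 100 °C releases m L_v = 13.8×2260 = 31188
  condensate cools 100→T: 13.8×4.18×(T − 100) = 57.68(T − 100)
  water warms: 996×4.18×(T − 19.6) = 4163.3(T − 19.6)
4221 T = 31188 + 5768.4 + 81600 = 118557
T ≈ 28.09 °C — below 100 °C, confirming all the steam condensed.

T_f ≈ 28.1 °C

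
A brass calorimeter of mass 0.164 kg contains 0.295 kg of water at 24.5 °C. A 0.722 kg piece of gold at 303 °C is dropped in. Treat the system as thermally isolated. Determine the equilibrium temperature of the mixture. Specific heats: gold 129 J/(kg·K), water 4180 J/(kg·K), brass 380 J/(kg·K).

T_f ≈ 43.2 °C

Net heat exchanged in the isolated system is zero:
0.722·129·(T − 303) + 0.295·4180·(T − 24.5) + 0.164·380·(T − 24.5) = 0
93.14(T − 303) + 1233.1(T − 24.5) + 62.32(T − 24.5) = 0
1388.6 T = 59959
T = 59959/1388.6 ≈ 43.18 °C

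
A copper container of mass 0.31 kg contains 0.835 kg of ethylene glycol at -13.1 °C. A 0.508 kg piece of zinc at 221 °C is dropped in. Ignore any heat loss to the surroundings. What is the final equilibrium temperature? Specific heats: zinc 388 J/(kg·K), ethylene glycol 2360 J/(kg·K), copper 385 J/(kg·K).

T_f ≈ 7.1 °C

Setting the total heat transfer to zero:
0.508·388·(T − 221) + 0.835·2360·(T − (-13.1)) + 0.31·385·(T − (-13.1)) = 0
197.1(T − 221) + 1970.6(T − (-13.1)) + 119.35(T − (-13.1)) = 0
(197.1 + 1970.6 + 119.35) T = 197.1·221 + 1970.6·(-13.1) + 119.35·(-13.1)
T ≈ 7.08 °C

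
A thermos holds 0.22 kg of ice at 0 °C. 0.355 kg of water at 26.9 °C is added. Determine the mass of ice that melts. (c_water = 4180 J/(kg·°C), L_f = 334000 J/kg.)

Cooling the water to 0 °C releases 0.355·4180·26.9 = 39917 J.
Melting all 0.22 kg of ice would need 0.22·334000 = 73480 J.
Since 39917 < 73480 J, not all the ice melts; equilibrium is at 0 °C.
m_melt = 39917 / L_f = 0.1195 kg.

m_melted ≈ 0.12 kg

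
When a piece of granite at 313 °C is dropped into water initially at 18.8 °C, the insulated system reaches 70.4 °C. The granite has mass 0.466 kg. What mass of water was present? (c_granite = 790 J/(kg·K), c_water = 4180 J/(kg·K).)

|Q_granite| = |Q_water|:
0.466×790×(313 − 70.4) = m×4180×(70.4 − 18.8)
215688 m = 89311  ⇒  m ≈ 0.4141 kg

m ≈ 0.414 kg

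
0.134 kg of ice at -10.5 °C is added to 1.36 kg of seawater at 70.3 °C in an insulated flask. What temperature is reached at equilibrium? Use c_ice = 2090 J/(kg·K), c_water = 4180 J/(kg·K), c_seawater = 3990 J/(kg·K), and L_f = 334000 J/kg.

T_f ≈ 55.8 °C

Let T be the final temperature. ΣQ_i = 0:
warm ice to 0 °C: 0.134×2090×(0 − (-10.5)) = 2940.6; latent heat to melt: 0.134×334000 = 44756; warm the meltwater: 560.12 T; seawater cools: 1.36×3990×(T − 70.3) = 5426.4(T − 70.3)
5986.5 T = 381476 − 47697 = 333779
T ≈ 55.76 °C — above 0 °C, consistent with complete melting.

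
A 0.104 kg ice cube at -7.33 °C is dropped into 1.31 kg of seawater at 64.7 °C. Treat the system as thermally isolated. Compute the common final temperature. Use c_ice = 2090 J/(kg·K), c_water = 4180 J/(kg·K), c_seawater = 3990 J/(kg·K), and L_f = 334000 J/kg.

T_f ≈ 53.3 °C

Sum of m c ΔT and latent-heat terms is zero:
warm ice to 0 °C: 0.104·2090·(0 − (-7.33)) = 1593.2; melt ice: 0.104·334000 = 34736; meltwater 0→T: 0.104·4180·T = 434.72 T; seawater: 5226.9(T − 64.7)
5661.6 T = 338180 − 36329 = 301851
T ≈ 53.32 °C. Since T > 0 °C, the all-ice-melts assumption holds.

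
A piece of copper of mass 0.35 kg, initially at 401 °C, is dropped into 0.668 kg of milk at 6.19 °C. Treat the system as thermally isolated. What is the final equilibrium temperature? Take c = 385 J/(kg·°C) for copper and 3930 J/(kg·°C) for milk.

T_f ≈ 25.5 °C

Energy conservation, ΣQ = 0:
0.35×385×(T − 401) + 0.668×3930×(T − 6.19) = 0
134.75(T − 401) + 2625.2(T − 6.19) = 0
(134.75 + 2625.2) T = 134.75×401 + 2625.2×6.19
T = 70285 / 2760 = 25.5 °C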